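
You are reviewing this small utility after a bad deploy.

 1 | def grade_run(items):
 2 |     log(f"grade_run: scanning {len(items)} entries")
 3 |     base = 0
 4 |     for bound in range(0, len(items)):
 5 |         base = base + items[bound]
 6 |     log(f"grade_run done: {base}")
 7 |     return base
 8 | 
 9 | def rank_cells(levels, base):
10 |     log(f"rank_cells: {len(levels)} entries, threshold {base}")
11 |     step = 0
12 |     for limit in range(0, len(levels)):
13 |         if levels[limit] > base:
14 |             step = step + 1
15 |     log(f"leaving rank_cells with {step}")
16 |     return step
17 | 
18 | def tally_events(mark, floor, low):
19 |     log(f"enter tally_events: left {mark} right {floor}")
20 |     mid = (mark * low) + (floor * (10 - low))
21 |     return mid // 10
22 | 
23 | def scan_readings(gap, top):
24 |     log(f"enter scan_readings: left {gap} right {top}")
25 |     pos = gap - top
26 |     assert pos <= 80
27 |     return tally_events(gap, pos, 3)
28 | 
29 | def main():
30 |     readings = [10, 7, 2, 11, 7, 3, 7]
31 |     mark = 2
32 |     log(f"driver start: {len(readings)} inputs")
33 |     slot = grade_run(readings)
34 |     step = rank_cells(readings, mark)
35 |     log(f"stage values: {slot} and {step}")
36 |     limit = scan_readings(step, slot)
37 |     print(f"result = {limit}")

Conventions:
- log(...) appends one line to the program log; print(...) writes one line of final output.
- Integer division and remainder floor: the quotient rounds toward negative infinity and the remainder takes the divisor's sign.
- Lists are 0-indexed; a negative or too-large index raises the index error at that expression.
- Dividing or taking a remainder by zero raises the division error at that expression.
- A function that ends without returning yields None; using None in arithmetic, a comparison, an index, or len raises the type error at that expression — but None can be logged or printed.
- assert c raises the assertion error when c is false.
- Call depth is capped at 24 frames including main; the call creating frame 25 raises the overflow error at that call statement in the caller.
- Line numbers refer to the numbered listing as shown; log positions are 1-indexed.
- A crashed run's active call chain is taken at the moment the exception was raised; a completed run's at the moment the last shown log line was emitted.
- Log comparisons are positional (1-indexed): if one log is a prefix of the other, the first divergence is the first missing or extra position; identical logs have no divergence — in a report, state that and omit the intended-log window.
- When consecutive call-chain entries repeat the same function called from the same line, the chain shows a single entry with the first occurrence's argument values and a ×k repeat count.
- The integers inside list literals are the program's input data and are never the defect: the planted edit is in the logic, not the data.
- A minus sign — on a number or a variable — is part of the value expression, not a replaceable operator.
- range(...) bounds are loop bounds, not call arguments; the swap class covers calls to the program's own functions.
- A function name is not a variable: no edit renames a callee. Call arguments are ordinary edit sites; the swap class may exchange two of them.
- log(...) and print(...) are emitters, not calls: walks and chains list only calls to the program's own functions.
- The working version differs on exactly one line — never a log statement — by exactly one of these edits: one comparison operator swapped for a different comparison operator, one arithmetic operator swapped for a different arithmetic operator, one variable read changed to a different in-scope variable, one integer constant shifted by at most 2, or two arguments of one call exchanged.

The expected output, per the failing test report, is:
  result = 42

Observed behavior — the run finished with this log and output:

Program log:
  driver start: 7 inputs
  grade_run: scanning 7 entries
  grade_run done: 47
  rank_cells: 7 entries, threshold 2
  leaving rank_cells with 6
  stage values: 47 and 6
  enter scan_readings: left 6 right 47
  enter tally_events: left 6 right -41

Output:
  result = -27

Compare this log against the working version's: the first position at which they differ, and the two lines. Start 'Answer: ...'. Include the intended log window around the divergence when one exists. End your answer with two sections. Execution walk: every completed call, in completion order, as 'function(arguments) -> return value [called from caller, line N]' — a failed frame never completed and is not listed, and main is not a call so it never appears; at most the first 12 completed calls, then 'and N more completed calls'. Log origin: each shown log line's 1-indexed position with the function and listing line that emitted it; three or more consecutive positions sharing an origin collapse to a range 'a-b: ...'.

Answer: position 7 — shown 'enter scan_readings: left 6 right 47', intended 'enter scan_readings: left 47 right 6'.
Intended log window:
  5: leaving rank_cells with 6
  6: stage values: 47 and 6
  7: enter scan_readings: left 47 right 6
  8: enter tally_events: left 47 right 41
Execution walk:
  grade_run([10, 7, 2, 11, 7, 3, 7]) -> 47  [called from main, line 33]
  rank_cells([10, 7, 2, 11, 7, 3, 7], 2) -> 6  [called from main, line 34]
  tally_events(6, -41, 3) -> -27  [called from scan_readings, line 27]
  scan_readings(6, 47) -> -27  [called from main, line 36]
Log origins:
  1: from main, line 32
  2: from grade_run, line 2
  3: from grade_run, line 6
  4: from rank_cells, line 10
  5: from rank_cells, line 15
  6: from main, line 35
  7: from scan_readings, line 24
  8: from tally_events, line 19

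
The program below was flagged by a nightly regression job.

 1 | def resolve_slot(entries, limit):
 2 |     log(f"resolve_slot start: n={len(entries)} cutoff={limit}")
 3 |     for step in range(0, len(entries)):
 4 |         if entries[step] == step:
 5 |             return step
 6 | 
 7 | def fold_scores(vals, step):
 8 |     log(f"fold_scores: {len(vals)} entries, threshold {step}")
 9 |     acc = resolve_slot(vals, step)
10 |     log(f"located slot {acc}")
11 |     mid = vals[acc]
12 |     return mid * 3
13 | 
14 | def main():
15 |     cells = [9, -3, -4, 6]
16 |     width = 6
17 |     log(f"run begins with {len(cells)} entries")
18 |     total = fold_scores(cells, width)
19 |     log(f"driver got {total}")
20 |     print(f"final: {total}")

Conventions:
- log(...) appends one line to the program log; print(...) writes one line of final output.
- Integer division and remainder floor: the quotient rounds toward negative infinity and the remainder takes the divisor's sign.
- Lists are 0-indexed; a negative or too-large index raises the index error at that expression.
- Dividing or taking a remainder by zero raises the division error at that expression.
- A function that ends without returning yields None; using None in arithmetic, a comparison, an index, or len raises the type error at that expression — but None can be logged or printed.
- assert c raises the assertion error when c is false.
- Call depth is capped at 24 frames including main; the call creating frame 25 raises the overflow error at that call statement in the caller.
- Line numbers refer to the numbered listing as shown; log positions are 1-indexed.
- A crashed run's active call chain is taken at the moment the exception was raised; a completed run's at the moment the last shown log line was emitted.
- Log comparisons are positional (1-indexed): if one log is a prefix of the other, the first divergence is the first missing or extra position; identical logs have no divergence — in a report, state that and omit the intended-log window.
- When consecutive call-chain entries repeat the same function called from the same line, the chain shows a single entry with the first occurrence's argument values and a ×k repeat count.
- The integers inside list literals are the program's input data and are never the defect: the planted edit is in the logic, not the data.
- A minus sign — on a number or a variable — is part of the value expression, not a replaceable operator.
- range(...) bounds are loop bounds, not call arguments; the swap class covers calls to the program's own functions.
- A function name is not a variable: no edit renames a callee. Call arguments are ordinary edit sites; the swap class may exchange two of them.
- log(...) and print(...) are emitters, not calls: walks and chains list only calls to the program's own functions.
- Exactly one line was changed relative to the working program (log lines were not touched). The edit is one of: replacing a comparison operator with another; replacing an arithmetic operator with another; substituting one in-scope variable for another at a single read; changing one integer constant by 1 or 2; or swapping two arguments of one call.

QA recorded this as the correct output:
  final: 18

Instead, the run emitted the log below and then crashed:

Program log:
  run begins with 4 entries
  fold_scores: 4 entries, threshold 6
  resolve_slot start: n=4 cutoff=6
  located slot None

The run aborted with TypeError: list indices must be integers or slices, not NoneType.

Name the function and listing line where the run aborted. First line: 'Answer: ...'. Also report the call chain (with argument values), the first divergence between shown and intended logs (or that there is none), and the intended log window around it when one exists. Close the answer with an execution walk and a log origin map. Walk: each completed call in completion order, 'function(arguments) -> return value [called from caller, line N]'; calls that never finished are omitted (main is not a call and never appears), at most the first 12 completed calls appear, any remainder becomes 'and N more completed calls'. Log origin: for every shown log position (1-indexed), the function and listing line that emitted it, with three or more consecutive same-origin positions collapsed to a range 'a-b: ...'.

Answer: the error was raised in fold_scores, line 11.
Key observation: The earliest visible damage is log position 4 — 'located slot None' rather than the intended 'located slot 3'.
Call chain: main -> fold_scores([9, -3, -4, 6], 6) (called at line 18).
First divergence: position 4 — the shown line 'located slot None' should read 'located slot 3'.
Intended log window:
  2: fold_scores: 4 entries, threshold 6
  3: resolve_slot start: n=4 cutoff=6
  4: located slot 3
  5: driver got 18
Execution walk:
  resolve_slot([9, -3, -4, 6], 6) -> None  [called from fold_scores, line 9]
Origin of each log line:
  1: logged in main at line 17
  2: logged in fold_scores at line 8
  3: logged in resolve_slot at line 2
  4: logged in fold_scores at line 10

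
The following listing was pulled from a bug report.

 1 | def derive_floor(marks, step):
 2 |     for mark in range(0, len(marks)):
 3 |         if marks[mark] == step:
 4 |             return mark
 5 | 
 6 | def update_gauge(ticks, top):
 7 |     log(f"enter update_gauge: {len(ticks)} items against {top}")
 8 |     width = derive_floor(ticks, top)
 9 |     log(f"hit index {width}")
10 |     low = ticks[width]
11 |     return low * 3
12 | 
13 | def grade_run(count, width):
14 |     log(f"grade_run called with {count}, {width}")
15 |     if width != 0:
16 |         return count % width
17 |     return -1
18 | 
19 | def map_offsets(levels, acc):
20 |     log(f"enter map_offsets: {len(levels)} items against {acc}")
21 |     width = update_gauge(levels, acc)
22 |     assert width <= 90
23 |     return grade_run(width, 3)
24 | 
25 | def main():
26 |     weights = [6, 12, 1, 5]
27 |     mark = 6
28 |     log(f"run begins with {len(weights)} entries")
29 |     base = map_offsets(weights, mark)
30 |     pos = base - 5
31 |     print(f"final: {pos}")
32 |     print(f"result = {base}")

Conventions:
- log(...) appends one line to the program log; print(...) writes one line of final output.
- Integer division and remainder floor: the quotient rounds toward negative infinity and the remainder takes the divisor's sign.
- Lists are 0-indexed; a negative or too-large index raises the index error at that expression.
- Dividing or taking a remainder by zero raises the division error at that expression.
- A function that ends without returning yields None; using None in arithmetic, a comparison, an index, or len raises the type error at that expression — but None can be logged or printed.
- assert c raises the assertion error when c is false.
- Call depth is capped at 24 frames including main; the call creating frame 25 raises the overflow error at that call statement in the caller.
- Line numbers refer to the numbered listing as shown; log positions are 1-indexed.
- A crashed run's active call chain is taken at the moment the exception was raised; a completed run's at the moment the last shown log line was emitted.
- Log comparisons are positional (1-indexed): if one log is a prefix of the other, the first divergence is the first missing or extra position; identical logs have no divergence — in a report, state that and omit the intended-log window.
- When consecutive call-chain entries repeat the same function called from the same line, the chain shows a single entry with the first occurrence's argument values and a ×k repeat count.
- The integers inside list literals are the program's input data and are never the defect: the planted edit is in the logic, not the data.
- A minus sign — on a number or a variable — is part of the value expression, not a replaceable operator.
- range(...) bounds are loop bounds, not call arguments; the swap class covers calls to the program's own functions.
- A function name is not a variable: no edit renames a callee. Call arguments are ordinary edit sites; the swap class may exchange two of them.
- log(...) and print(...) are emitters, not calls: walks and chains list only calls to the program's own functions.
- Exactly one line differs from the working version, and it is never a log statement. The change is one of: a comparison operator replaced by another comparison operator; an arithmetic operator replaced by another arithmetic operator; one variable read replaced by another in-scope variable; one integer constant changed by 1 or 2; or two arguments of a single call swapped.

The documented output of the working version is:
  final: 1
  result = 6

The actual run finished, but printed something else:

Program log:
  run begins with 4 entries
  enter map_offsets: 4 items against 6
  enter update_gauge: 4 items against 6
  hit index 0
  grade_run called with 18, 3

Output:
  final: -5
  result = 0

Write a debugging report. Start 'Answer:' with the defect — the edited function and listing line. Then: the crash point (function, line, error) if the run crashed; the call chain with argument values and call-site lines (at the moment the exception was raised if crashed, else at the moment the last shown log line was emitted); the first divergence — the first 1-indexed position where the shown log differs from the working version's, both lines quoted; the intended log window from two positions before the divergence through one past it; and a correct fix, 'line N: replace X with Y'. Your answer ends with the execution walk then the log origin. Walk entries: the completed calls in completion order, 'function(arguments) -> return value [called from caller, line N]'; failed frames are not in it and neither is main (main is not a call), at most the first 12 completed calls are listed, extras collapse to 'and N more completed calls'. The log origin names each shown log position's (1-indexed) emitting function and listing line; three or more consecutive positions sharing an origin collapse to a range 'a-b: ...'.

Answer: the defect is in grade_run at line 16.
The tell: Nothing in the log betrays the bug — only the output does.
Call chain: main -> map_offsets([6, 12, 1, 5], 6) (called at line 29) -> grade_run(18, 3) (called at line 23).
First divergence: there is none — every log position agrees.
Execution walk:
  derive_floor([6, 12, 1, 5], 6) -> 0  [called from update_gauge, line 8]
  update_gauge([6, 12, 1, 5], 6) -> 18  [called from map_offsets, line 21]
  grade_run(18, 3) -> 0  [called from map_offsets, line 23]
  map_offsets([6, 12, 1, 5], 6) -> 0  [called from main, line 29]
Origin of each log line:
  1: logged in main at line 28
  2: logged in map_offsets at line 20
  3: logged in update_gauge at line 7
  4: logged in update_gauge at line 9
  5: logged in grade_run at line 14
A correct fix: line 16: replace `%` with `//`.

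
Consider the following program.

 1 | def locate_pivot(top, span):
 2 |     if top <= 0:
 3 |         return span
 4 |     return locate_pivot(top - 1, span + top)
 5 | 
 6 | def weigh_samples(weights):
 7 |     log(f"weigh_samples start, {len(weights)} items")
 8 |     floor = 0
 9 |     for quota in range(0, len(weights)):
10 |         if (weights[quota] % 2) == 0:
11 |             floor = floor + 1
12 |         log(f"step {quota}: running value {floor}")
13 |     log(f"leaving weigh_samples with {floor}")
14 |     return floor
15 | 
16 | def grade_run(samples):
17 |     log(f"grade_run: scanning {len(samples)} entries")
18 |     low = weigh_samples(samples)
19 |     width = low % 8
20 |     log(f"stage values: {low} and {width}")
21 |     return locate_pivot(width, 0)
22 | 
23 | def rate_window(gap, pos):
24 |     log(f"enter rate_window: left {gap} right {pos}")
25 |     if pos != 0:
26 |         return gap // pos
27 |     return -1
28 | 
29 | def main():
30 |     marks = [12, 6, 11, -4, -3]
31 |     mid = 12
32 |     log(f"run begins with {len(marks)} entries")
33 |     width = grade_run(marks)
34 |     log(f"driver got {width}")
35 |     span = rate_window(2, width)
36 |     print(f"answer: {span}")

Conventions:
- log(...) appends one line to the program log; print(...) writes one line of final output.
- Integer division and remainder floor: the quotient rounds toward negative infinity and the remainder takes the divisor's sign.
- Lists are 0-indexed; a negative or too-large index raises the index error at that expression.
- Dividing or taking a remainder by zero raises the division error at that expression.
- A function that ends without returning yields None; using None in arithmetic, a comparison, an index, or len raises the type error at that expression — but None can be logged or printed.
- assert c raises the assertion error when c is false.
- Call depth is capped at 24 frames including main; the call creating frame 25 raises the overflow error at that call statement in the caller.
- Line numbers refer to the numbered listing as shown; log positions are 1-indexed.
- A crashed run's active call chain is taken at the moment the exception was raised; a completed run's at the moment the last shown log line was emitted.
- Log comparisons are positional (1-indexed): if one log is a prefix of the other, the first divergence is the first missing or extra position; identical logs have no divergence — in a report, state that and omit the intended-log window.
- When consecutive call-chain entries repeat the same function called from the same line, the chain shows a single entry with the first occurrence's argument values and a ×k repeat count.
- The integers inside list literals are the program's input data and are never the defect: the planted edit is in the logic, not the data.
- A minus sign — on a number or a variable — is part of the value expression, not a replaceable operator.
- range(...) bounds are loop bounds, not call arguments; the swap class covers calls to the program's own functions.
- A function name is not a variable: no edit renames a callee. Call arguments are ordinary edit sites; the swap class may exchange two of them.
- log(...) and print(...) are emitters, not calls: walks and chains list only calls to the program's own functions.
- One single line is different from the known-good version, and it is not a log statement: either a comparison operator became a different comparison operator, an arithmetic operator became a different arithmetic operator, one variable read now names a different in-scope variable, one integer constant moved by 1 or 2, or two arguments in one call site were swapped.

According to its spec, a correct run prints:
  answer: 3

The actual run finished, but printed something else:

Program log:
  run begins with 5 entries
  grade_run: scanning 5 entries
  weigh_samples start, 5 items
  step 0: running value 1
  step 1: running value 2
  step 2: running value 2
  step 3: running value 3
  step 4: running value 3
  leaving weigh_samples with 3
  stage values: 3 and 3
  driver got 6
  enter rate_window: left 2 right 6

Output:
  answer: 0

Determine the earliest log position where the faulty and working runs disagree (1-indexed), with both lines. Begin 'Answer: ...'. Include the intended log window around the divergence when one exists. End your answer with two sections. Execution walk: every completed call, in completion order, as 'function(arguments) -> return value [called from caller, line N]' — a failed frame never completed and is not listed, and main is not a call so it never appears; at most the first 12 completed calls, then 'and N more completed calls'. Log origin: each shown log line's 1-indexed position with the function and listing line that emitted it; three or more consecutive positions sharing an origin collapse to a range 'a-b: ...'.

Answer: at position 12 the run shows 'enter rate_window: left 2 right 6' where the working version logs 'enter rate_window: left 6 right 2'.
Intended log window:
  10: stage values: 3 and 3
  11: driver got 6
  12: enter rate_window: left 6 right 2
Execution walk:
  weigh_samples([12, 6, 11, -4, -3]) -> 3  [called from grade_run, line 18]
  locate_pivot(0, 6) -> 6  [called from locate_pivot, line 4]
  locate_pivot(1, 5) -> 6  [called from locate_pivot, line 4]
  locate_pivot(2, 3) -> 6  [called from locate_pivot, line 4]
  locate_pivot(3, 0) -> 6  [called from grade_run, line 21]
  grade_run([12, 6, 11, -4, -3]) -> 6  [called from main, line 33]
  rate_window(2, 6) -> 0  [called from main, line 35]
Origin of each log line:
  1: logged in main at line 32
  2: logged in grade_run at line 17
  3: logged in weigh_samples at line 7
  4-8: logged in weigh_samples at line 12
  9: logged in weigh_samples at line 13
  10: logged in grade_run at line 20
  11: logged in main at line 34
  12: logged in rate_window at line 24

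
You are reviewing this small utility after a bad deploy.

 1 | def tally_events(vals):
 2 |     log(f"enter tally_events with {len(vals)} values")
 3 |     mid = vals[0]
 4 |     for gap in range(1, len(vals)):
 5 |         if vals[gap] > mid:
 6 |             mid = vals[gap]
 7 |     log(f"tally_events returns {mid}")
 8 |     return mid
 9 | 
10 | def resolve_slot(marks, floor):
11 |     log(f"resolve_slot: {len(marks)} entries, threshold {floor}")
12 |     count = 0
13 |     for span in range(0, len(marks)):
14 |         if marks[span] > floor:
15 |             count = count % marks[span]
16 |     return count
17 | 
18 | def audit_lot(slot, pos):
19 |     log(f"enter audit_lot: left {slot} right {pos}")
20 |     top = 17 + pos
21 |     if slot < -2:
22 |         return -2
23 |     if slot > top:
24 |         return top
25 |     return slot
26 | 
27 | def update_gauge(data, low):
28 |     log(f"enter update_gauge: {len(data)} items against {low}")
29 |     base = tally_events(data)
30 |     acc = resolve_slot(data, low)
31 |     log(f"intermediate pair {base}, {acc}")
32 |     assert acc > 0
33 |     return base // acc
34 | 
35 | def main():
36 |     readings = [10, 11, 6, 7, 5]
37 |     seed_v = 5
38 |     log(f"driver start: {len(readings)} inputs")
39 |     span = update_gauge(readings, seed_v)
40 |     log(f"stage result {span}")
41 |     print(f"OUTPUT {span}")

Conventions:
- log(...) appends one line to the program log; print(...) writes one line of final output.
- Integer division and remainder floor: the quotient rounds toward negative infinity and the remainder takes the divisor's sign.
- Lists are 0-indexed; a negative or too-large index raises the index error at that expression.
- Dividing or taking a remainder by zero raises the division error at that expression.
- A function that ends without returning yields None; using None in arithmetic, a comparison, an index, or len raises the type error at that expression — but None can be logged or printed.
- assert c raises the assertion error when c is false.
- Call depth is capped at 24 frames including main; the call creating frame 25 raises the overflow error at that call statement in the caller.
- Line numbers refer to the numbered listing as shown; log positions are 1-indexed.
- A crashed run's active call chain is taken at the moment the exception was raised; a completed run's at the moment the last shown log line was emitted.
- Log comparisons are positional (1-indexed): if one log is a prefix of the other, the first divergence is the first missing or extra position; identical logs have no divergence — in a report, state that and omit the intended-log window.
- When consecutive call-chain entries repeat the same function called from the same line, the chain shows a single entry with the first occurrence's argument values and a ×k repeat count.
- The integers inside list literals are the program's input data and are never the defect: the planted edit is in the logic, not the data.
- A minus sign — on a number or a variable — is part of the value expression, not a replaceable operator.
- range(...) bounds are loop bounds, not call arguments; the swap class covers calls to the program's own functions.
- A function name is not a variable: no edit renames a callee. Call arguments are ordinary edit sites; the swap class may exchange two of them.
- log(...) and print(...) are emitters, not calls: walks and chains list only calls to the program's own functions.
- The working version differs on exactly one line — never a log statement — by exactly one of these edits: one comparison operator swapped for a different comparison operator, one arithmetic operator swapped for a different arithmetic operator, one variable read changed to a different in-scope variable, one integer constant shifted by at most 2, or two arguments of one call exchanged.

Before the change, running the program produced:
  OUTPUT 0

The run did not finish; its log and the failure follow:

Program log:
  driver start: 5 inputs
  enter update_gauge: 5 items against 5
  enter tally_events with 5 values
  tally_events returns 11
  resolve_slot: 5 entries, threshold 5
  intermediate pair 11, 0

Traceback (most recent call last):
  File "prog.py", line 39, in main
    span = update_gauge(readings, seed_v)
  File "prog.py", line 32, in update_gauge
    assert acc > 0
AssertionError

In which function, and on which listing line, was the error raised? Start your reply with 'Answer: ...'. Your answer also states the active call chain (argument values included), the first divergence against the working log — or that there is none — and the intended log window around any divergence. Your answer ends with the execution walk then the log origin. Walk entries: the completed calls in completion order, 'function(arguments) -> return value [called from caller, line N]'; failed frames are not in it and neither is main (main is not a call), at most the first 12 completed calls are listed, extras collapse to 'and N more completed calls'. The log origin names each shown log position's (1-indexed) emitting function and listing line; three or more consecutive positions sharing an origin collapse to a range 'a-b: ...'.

Answer: the error was raised in update_gauge, line 32.
Key observation: The earliest visible damage is log position 6 — 'intermediate pair 11, 0' rather than the intended 'intermediate pair 11, 34'.
Call chain: main -> update_gauge([10, 11, 6, 7, 5], 5) (called at line 39).
First divergence: position 6 — the shown line 'intermediate pair 11, 0' should read 'intermediate pair 11, 34'.
Intended log window:
  4: tally_events returns 11
  5: resolve_slot: 5 entries, threshold 5
  6: intermediate pair 11, 34
  7: stage result 0
Execution walk:
  tally_events([10, 11, 6, 7, 5]) -> 11  [called from update_gauge, line 29]
  resolve_slot([10, 11, 6, 7, 5], 5) -> 0  [called from update_gauge, line 30]
Log origins:
  1 — main, line 38
  2 — update_gauge, line 28
  3 — tally_events, line 2
  4 — tally_events, line 7
  5 — resolve_slot, line 11
  6 — update_gauge, line 31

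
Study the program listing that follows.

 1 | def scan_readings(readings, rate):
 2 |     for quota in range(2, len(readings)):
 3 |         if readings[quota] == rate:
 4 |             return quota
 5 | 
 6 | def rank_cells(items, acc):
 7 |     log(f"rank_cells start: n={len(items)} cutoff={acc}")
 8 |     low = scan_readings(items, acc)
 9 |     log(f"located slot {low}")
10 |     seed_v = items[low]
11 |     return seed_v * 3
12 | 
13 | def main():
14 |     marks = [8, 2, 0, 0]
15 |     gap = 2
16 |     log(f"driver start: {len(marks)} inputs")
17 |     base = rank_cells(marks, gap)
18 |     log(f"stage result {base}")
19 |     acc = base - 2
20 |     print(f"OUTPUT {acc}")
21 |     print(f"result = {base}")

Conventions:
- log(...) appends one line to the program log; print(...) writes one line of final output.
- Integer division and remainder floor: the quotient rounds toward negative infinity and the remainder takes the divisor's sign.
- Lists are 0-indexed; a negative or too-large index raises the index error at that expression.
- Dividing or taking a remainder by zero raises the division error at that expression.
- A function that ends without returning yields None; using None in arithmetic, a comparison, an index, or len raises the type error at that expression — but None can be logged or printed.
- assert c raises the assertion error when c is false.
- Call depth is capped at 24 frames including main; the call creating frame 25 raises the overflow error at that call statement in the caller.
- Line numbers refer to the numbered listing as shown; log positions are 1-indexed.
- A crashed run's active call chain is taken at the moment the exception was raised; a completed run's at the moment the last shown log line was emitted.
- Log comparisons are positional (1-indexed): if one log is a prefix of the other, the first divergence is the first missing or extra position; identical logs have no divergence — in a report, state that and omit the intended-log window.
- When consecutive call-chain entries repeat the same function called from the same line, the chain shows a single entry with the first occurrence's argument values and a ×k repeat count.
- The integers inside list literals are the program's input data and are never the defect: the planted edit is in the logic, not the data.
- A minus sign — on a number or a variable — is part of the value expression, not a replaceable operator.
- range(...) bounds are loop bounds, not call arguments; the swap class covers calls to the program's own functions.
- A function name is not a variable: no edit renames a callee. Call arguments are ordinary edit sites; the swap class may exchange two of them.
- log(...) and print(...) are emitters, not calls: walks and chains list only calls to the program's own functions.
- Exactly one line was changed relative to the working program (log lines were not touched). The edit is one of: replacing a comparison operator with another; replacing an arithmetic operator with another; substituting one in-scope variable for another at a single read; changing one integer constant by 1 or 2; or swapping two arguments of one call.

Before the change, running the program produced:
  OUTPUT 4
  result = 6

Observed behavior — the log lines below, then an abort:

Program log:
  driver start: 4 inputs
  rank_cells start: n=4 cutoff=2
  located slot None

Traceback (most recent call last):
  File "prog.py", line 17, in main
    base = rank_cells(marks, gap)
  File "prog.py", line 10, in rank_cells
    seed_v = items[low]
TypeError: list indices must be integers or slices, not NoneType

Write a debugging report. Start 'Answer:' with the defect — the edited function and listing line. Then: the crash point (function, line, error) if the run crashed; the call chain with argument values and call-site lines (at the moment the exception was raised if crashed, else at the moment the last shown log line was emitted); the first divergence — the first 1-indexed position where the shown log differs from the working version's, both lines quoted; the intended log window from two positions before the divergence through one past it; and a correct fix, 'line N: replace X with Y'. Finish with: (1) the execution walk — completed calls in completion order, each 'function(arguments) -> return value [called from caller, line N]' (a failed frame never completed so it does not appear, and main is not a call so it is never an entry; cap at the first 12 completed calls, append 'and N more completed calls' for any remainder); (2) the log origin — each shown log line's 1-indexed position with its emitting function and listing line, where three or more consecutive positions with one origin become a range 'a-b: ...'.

Answer: the defect is in scan_readings at line 2.
Key fact: At log position 3 the runs split — shown 'located slot None', but the working version logs 'located slot 1'.
Crash: rank_cells, line 10, TypeError.
Call chain: main -> rank_cells([8, 2, 0, 0], 2) (called at line 17).
First divergence: position 3; shown 'located slot None' vs intended 'located slot 1'.
Intended log window:
  1: driver start: 4 inputs
  2: rank_cells start: n=4 cutoff=2
  3: located slot 1
  4: stage result 6
Execution walk:
  scan_readings([8, 2, 0, 0], 2) -> None  [called from rank_cells, line 8]
Origin of each log line:
  1: from main, line 16
  2: from rank_cells, line 7
  3: from rank_cells, line 9
A correct fix: line 2: replace `2` with `0`.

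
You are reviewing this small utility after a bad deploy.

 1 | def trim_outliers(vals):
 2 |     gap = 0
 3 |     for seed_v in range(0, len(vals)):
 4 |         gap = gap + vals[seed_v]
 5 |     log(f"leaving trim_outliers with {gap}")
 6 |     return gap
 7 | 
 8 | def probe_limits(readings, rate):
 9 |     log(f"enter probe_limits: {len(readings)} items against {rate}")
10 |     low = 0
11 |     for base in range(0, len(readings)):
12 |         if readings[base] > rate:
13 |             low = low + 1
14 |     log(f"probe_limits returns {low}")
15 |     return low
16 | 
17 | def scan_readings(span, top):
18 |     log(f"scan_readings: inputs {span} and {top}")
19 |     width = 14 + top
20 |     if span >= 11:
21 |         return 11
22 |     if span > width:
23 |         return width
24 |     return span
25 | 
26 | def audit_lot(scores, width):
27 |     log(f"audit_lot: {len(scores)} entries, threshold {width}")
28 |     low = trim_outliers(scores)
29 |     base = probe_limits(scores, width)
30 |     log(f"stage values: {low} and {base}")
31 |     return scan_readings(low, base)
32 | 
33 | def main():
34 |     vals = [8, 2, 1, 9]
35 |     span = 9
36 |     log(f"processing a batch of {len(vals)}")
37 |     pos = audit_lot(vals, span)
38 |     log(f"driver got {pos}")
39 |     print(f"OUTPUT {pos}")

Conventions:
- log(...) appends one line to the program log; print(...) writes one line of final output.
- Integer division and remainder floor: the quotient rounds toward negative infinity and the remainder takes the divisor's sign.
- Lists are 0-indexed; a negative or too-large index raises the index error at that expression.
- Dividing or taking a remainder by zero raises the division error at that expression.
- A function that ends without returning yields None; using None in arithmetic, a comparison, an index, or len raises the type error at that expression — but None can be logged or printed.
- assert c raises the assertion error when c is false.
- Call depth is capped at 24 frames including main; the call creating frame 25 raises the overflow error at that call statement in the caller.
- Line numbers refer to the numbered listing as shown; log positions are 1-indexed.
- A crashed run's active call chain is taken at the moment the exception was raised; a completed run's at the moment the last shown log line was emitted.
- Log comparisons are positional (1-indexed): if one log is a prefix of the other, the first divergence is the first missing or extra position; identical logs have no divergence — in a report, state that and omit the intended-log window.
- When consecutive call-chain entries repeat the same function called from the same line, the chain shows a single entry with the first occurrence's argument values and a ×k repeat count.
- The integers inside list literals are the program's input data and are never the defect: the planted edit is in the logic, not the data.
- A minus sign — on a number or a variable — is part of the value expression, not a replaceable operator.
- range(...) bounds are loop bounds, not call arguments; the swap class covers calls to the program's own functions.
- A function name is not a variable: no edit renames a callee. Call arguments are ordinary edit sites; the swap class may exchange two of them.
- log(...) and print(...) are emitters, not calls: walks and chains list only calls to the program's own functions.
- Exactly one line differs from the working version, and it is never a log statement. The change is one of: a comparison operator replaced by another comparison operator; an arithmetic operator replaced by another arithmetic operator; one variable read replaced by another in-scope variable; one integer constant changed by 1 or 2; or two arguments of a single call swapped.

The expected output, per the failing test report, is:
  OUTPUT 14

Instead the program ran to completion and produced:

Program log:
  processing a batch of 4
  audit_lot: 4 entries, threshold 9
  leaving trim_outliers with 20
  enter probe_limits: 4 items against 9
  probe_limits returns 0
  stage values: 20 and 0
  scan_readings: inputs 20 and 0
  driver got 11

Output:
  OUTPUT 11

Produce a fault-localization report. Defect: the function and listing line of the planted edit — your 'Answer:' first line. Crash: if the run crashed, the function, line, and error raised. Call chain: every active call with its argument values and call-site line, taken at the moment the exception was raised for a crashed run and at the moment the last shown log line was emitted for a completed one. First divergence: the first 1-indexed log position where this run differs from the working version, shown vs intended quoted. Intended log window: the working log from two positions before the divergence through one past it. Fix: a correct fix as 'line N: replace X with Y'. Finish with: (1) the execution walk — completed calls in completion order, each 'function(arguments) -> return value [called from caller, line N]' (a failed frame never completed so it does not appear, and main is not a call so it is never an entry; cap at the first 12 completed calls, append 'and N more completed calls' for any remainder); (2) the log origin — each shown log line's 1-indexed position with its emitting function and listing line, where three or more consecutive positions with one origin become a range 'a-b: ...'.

Answer: the defect is in scan_readings at line 20.
Key observation: At log position 8 the runs split — shown 'driver got 11', but the working version logs 'driver got 14'.
Call chain: main.
First divergence: position 8 — shown 'driver got 11', intended 'driver got 14'.
Intended log window:
  6: stage values: 20 and 0
  7: scan_readings: inputs 20 and 0
  8: driver got 14
Execution walk:
  trim_outliers([8, 2, 1, 9]) -> 20  [called from audit_lot, line 28]
  probe_limits([8, 2, 1, 9], 9) -> 0  [called from audit_lot, line 29]
  scan_readings(20, 0) -> 11  [called from audit_lot, line 31]
  audit_lot([8, 2, 1, 9], 9) -> 11  [called from main, line 37]
Log origin:
  1: emitted by main (line 36)
  2: emitted by audit_lot (line 27)
  3: emitted by trim_outliers (line 5)
  4: emitted by probe_limits (line 9)
  5: emitted by probe_limits (line 14)
  6: emitted by audit_lot (line 30)
  7: emitted by scan_readings (line 18)
  8: emitted by main (line 38)
A correct fix: line 20: replace `>=` with `<`.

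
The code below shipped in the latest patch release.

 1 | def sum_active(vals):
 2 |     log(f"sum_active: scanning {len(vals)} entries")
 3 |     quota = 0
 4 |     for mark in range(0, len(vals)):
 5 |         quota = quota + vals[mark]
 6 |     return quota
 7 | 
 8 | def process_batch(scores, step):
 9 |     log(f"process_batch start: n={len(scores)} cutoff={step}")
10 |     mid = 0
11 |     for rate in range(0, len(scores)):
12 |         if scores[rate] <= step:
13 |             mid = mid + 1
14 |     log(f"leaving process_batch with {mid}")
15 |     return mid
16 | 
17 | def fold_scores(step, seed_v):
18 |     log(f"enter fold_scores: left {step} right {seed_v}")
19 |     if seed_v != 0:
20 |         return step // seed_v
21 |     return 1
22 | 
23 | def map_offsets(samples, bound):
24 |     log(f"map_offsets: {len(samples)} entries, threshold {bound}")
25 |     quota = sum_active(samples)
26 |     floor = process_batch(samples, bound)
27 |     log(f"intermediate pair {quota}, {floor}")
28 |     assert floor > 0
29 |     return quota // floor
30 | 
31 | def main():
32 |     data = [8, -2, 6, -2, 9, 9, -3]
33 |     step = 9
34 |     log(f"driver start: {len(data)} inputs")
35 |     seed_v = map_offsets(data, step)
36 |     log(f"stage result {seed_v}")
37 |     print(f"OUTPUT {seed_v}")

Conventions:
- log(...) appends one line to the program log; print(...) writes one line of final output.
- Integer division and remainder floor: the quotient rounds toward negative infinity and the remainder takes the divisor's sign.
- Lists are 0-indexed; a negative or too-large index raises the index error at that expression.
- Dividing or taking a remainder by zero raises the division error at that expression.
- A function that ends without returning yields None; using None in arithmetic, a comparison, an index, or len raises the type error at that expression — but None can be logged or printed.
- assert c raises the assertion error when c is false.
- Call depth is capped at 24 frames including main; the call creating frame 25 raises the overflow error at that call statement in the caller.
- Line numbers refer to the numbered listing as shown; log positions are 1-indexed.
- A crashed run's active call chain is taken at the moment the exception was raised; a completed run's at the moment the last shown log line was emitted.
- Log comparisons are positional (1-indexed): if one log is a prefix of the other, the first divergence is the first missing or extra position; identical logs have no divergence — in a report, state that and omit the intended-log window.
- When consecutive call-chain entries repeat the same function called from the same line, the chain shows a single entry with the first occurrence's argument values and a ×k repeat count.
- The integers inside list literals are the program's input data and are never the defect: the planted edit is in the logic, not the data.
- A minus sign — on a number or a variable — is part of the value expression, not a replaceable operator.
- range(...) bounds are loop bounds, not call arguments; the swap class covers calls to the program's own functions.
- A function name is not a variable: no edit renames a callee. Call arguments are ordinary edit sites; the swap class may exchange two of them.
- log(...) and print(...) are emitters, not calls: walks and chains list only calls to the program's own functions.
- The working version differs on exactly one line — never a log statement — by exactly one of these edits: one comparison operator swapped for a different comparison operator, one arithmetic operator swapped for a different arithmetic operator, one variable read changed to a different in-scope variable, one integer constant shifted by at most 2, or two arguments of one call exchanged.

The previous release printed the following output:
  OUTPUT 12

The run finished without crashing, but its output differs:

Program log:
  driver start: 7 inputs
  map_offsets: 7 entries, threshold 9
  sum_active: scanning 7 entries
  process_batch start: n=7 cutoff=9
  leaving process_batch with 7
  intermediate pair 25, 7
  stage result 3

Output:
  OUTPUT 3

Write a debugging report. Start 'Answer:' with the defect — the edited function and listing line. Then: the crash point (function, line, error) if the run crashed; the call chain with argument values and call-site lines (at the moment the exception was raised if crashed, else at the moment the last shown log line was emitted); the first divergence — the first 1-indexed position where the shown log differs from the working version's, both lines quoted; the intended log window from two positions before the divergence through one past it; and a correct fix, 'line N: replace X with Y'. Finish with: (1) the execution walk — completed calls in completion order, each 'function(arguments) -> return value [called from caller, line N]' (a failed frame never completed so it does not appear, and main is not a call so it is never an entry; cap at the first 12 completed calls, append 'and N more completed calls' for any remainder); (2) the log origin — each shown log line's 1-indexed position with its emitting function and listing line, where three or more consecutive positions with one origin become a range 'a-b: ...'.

Answer: the defect is in process_batch at line 12.
Key observation: Everything matches until log position 5, which reads 'leaving process_batch with 7' in place of 'leaving process_batch with 2'.
Call chain: main.
First divergence: at position 5 the run shows 'leaving process_batch with 7' where the working version logs 'leaving process_batch with 2'.
Intended log window:
  3: sum_active: scanning 7 entries
  4: process_batch start: n=7 cutoff=9
  5: leaving process_batch with 2
  6: intermediate pair 25, 2
Execution walk:
  sum_active([8, -2, 6, -2, 9, 9, -3]) -> 25  [called from map_offsets, line 25]
  process_batch([8, -2, 6, -2, 9, 9, -3], 9) -> 7  [called from map_offsets, line 26]
  map_offsets([8, -2, 6, -2, 9, 9, -3], 9) -> 3  [called from main, line 35]
Log line origins:
  1: from main, line 34
  2: from map_offsets, line 24
  3: from sum_active, line 2
  4: from process_batch, line 9
  5: from process_batch, line 14
  6: from map_offsets, line 27
  7: from main, line 36
A correct fix: line 12: replace `<=` with `==`.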